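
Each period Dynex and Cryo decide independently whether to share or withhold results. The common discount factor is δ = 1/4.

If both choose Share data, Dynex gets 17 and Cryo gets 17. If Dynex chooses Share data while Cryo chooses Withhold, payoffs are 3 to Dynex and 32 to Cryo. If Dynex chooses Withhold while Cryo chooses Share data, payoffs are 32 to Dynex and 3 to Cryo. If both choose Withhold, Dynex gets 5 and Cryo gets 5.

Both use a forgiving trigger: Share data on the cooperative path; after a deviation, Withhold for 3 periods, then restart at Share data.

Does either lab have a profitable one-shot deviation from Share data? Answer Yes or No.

Yes

Comparing payoff streams over the 4 periods until play realigns: cooperate → 17(1+δ+…+δ^3); deviate → 32 + 5(δ+…+δ^3).
Cooperation is sustained iff (17−5)(δ+…+δ^3) ≥ 32−17.
δ+…+δ^3 = 1/4·(1−(1/4)^3)/(1−1/4) = 0.3281, and (32−17)/(17−5) = 1.2500.
0.3281 < 1.2500, so cooperation is not sustainable.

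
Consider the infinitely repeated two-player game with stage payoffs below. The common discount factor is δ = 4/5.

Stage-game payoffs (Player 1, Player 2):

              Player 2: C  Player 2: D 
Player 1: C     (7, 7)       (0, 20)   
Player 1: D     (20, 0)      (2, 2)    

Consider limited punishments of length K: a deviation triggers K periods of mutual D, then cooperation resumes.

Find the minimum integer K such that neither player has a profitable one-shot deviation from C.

No profitable deviation requires (7−2)(δ+…+δ^K) ≥ 20−7, i.e. δ+…+δ^K ≥ 13/5 ≈ 2.6000.
With δ = 4/5, the partial sums are K=1: 0.8000, K=2: 1.4400, K=3: 1.9520, K=4: 2.3616, K=5: 2.6893.
K = 5 is the first length at which the sum reaches 2.6000.

5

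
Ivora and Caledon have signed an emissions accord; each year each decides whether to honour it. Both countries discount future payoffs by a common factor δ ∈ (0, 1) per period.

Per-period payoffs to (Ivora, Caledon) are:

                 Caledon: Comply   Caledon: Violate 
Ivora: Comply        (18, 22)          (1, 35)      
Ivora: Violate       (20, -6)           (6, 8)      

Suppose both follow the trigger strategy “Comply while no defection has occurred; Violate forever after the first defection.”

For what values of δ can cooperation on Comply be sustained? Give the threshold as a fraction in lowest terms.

Ivora: cooperation gives 18 each period; deviation gives 20 once then 6 forever.
  18/(1−δ) ≥ 20 + 6δ/(1−δ) ⇒ δ ≥ 2/14 = 1/7.
Caledon: cooperation gives 22 each period; deviation gives 35 once then 8 forever.
  δ ≥ 13/27.
Both must hold, so the binding constraint is Caledon's: δ ≥ 13/27.

13/27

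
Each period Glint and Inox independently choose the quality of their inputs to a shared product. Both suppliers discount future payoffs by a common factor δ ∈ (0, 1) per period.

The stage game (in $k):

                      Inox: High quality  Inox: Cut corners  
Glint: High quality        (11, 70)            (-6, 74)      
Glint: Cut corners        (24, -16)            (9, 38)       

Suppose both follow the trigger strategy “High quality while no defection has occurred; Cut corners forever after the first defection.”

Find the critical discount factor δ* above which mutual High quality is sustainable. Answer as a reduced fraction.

Glint: cooperation gives 11 each period; deviation gives 24 once then 9 forever.
  11/(1−δ) ≥ 24 + 9δ/(1−δ) ⇒ δ ≥ 13/15.
Inox: cooperation gives 70 each period; deviation gives 74 once then 38 forever.
  δ ≥ 4/36 = 1/9.
Both must hold, so the binding constraint is Glint's: δ ≥ 13/15.

13/15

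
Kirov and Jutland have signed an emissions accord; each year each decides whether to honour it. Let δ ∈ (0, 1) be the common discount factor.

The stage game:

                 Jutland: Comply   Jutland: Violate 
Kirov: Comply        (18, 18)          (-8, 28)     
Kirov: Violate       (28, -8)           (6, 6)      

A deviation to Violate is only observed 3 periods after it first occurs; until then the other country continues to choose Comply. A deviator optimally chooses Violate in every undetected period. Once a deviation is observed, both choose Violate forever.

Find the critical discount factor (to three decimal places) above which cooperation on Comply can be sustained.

The best deviation is to choose Violate for all 3 undetected periods, earning 28 each, then 6 forever once detected.
Deviation value: 28(1−δ^3)/(1−δ) + 6δ^3/(1−δ); cooperation value: 18/(1−δ).
IC: 18 ≥ 28(1−δ^3) + 6δ^3 = 28 − 22δ^3.
So δ^3 ≥ 10/22 = 5/11, giving δ ≥ (5/11)^(1/3) ≈ 0.769.

0.769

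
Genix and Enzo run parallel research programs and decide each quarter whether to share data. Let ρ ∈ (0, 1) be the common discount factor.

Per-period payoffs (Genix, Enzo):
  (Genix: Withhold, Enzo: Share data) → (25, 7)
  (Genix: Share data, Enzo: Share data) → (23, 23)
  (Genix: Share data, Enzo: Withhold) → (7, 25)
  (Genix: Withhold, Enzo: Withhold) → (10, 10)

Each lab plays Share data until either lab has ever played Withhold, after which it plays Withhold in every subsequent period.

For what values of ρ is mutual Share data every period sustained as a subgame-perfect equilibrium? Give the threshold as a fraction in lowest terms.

23/(1−ρ) ≥ 25 + 10ρ/(1−ρ)
23 ≥ 25 − 15ρ
ρ ≥ 2/15.

2/15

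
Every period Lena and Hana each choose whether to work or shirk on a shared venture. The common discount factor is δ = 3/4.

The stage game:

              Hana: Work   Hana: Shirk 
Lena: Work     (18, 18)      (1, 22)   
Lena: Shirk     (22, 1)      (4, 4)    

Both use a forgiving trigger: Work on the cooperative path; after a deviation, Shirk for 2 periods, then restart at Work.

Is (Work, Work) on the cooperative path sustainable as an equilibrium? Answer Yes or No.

Yes

IC: δ+…+δ^2 ≥ (22−18)/(18−4) = 2/7.
At δ = 3/4: partial sum = 1.3125 ≥ 0.2857. Cooperation sustainable.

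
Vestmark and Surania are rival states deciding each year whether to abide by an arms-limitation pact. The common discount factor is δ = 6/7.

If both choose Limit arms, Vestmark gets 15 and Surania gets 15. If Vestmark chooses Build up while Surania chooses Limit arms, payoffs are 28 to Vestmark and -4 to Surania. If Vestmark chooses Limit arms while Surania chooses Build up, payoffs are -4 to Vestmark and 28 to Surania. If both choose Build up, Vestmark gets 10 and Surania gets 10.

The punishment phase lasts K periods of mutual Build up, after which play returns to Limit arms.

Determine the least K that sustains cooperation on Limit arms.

No profitable deviation requires (15−10)(δ+…+δ^K) ≥ 28−15, i.e. δ+…+δ^K ≥ 13/5 ≈ 2.6000.
With δ = 6/7, the partial sums are K=1: 0.8571, K=2: 1.5918, K=3: 2.2216, K=4: 2.7613.
K = 4 is the first length at which the sum reaches 2.6000.

4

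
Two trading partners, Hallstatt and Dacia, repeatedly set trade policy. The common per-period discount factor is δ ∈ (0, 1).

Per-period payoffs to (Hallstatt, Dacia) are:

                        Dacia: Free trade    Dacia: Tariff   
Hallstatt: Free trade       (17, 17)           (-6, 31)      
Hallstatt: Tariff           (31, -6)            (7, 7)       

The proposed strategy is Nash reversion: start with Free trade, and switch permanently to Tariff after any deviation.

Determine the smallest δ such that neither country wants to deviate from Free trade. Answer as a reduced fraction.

7/12

Cooperation forever yields 17 each period: 17/(1−δ).
Deviating yields 31 once, then 7 forever: 31 + 7δ/(1−δ).
No profitable deviation requires 17/(1−δ) ≥ 31 + 7δ/(1−δ).
Multiplying by (1−δ): 17 ≥ 31(1−δ) + 7δ = 31 − 24δ.
So 24δ ≥ 14, i.e. δ ≥ 14/24 = 7/12.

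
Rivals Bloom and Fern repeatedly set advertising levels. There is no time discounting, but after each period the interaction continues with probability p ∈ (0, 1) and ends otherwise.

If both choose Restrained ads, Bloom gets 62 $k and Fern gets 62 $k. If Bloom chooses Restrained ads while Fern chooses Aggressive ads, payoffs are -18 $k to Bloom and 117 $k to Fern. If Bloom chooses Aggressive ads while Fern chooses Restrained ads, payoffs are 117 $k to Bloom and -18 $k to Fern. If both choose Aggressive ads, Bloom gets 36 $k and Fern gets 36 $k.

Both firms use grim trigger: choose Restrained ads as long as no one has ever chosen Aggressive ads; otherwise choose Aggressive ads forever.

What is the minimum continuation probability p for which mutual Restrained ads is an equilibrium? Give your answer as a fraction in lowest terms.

55/81

Expected cooperation value is 62 + p·62 + p²·62 + … = 62/(1−p); deviation gives 117 + p·36/(1−p).
62 ≥ 117(1−p) + 36p ⇒ 81p ≥ 55 ⇒ p ≥ 55/81.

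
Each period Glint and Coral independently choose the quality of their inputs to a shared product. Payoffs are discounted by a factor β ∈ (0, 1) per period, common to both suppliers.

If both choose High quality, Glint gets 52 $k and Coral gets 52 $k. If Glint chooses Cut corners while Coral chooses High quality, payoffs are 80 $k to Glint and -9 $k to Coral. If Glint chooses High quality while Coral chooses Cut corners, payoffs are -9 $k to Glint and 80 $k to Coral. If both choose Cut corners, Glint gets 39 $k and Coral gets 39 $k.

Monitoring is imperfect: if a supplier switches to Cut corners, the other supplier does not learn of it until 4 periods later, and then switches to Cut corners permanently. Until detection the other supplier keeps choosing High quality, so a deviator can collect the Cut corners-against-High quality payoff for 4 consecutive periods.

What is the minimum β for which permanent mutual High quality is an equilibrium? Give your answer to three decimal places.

Deviating for the 4 undetected periods gains 80−52 = 28 per period over cooperation, then loses 52−39 = 13 per period forever once punishment starts.
Gain: 28(1 + β + … + β^3); loss: 13·β^4/(1−β).
No profitable deviation ⇔ 28(1−β^4) ≤ 13·β^4, i.e. β^4 ≥ 28/(28+13) = 28/41.
Hence β ≥ (28/41)^(1/4) ≈ 0.909.

0.909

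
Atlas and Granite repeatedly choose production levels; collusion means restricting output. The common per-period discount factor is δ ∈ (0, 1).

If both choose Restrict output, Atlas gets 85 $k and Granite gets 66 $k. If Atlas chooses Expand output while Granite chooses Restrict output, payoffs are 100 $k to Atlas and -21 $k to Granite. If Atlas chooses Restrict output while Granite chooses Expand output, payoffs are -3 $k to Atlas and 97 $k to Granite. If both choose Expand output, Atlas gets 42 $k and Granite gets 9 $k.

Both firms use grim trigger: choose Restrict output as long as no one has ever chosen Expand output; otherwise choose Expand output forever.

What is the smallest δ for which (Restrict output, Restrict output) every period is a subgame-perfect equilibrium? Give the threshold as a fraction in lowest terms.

For Atlas: deviation gain 100−85 = 15, per-period punishment loss 85−42 = 43. IC gives δ ≥ 15/58.
For Granite: gain 31, loss 57 per period, so δ ≥ 31/88.
The tighter constraint is Granite's, so cooperation needs δ ≥ 31/88.

31/88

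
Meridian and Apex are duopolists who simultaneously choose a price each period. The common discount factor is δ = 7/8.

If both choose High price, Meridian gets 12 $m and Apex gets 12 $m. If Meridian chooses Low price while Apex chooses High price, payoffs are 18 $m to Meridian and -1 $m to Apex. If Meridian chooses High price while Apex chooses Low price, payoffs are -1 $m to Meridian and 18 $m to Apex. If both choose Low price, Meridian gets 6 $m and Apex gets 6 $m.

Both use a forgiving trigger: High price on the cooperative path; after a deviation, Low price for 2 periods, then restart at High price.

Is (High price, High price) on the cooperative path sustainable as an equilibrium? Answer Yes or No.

Comparing payoff streams over the 3 periods until play realigns: cooperate → 12(1+δ+…+δ^2); deviate → 18 + 6(δ+…+δ^2).
Cooperation is sustained iff (12−6)(δ+…+δ^2) ≥ 18−12.
δ+…+δ^2 = 7/8·(1−(7/8)^2)/(1−7/8) = 1.6406, and (18−12)/(12−6) = 1.0000.
1.6406 ≥ 1.0000, so cooperation is sustainable.

Yes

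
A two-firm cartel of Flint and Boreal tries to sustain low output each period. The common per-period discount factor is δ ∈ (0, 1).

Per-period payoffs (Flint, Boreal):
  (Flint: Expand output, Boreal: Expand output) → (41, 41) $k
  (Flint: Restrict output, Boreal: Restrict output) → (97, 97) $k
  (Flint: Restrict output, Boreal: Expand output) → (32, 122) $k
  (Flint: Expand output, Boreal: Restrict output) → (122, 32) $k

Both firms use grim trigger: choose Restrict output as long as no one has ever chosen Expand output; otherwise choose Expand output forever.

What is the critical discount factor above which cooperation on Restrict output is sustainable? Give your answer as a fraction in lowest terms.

Under grim trigger the critical discount factor is (T−C)/(T−P) with T = 122, C = 97, P = 41.
δ* = (122−97)/(122−41) = 25/81.

25/81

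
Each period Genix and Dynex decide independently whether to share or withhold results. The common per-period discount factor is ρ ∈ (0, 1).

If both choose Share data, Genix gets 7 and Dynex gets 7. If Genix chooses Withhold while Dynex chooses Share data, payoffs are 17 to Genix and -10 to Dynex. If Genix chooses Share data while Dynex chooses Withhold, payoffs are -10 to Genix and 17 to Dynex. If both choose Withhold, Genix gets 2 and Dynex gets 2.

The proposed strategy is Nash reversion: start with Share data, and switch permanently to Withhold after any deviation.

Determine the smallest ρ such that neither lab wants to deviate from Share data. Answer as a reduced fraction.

Cooperation forever yields 7 each period: 7/(1−ρ).
Deviating yields 17 once, then 2 forever: 17 + 2ρ/(1−ρ).
No profitable deviation requires 7/(1−ρ) ≥ 17 + 2ρ/(1−ρ).
Multiplying by (1−ρ): 7 ≥ 17(1−ρ) + 2ρ = 17 − 15ρ.
So 15ρ ≥ 10, i.e. ρ ≥ 10/15 = 2/3.

2/3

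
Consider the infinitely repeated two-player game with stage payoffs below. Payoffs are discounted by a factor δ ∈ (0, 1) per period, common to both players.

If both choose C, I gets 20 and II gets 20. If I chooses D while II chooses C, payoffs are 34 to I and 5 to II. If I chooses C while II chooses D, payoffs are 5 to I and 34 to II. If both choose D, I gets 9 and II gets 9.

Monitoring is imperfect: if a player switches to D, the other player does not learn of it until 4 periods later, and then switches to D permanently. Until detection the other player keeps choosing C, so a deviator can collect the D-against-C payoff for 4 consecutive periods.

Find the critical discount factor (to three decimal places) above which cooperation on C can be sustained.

0.865

The best deviation is to choose D for all 4 undetected periods, earning 34 each, then 9 forever once detected.
Deviation value: 34(1−δ^4)/(1−δ) + 9δ^4/(1−δ); cooperation value: 20/(1−δ).
IC: 20 ≥ 34(1−δ^4) + 9δ^4 = 34 − 25δ^4.
So δ^4 ≥ 14/25, giving δ ≥ (14/25)^(1/4) ≈ 0.865.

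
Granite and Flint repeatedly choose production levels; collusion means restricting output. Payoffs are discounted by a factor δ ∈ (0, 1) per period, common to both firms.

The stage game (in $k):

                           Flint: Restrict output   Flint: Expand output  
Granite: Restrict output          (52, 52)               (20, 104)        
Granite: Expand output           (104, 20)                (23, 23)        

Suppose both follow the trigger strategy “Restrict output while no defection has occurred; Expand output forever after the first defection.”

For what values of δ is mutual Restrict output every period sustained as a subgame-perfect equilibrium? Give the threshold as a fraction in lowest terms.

52/81

52/(1−δ) ≥ 104 + 23δ/(1−δ)
52 ≥ 104 − 81δ
δ ≥ 52/81.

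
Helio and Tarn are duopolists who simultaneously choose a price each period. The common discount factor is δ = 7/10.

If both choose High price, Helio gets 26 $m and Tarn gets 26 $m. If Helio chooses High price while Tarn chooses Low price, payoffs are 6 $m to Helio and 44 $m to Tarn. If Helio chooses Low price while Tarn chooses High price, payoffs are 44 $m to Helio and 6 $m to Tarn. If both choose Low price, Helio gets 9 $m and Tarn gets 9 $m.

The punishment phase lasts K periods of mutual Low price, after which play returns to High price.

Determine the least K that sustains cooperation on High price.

2

Need Σ_{k=1}^{K} δ^k ≥ (44−26)/(26−9) = 1.0588 at δ = 7/10.
At K = 1 the sum is 0.7000 < 1.0588; at K = 2 it is 1.1900 ≥ 1.0588.
So the minimum punishment length is K = 2.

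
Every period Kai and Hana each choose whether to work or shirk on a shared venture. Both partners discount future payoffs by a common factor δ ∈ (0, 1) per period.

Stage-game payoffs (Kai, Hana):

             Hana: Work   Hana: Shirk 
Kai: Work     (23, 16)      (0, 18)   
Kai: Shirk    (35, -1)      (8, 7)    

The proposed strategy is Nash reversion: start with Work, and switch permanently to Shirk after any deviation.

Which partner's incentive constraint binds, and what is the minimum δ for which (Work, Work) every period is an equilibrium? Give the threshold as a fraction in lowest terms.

Kai: cooperation gives 23 each period; deviation gives 35 once then 8 forever.
  23/(1−δ) ≥ 35 + 8δ/(1−δ) ⇒ δ ≥ 12/27 = 4/9.
Hana: cooperation gives 16 each period; deviation gives 18 once then 7 forever.
  δ ≥ 2/11.
Both must hold, so the binding constraint is Kai's: δ ≥ 4/9.

Kai; δ ≥ 4/9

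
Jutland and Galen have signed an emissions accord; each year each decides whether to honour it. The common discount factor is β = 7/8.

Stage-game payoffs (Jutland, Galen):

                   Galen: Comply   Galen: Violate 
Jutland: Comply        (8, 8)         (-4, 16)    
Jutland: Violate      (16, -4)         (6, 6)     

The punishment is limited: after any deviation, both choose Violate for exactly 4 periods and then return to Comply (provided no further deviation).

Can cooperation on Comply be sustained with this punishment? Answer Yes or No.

A one-shot deviation gives 16 now, then 6 for 4 periods, then back to 8.
Gain from deviating: (16−8) today; loss: (8−6) in each of the next 4 periods.
No-deviation condition: (8−6)(β+…+β^4) ≥ 16−8, i.e. β+…+β^4 ≥ 4.
At β = 7/8: β+…+β^4 = 2.8967 < 4.0000.
So cooperation is not sustainable.

No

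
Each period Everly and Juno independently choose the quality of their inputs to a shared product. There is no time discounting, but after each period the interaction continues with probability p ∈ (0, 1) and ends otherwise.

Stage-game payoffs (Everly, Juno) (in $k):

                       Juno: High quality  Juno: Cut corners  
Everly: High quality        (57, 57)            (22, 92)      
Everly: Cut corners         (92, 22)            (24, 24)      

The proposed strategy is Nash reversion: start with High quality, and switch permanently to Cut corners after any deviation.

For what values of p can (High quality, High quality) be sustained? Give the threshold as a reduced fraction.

With no time discounting, the continuation probability p plays the role of the discount factor.
Grim-trigger IC: 57/(1−p) ≥ 92 + 24p/(1−p) ⇒ p ≥ (92−57)/(92−24) = 35/68.

35/68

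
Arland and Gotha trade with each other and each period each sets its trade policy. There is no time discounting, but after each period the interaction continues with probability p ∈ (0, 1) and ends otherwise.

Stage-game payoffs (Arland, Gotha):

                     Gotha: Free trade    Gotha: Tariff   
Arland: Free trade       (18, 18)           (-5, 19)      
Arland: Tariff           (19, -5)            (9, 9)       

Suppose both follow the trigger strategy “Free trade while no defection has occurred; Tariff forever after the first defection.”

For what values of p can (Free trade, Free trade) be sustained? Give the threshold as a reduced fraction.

1/10

With no time discounting, the continuation probability p plays the role of the discount factor.
Grim-trigger IC: 18/(1−p) ≥ 19 + 9p/(1−p) ⇒ p ≥ (19−18)/(19−9) = 1/10.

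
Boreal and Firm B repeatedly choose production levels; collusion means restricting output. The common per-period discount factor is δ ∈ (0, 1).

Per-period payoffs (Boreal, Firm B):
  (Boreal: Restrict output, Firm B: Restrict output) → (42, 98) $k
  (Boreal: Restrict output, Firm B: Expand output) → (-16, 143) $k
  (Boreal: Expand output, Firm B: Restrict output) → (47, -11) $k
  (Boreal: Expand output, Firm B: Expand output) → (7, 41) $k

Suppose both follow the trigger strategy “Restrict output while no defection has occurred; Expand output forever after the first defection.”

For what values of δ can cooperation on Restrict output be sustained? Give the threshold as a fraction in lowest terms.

15/34

For Boreal: deviation gain 47−42 = 5, per-period punishment loss 42−7 = 35. IC gives δ ≥ 5/40 = 1/8.
For Firm B: gain 45, loss 57 per period, so δ ≥ 45/102 = 15/34.
The tighter constraint is Firm B's, so cooperation needs δ ≥ 15/34.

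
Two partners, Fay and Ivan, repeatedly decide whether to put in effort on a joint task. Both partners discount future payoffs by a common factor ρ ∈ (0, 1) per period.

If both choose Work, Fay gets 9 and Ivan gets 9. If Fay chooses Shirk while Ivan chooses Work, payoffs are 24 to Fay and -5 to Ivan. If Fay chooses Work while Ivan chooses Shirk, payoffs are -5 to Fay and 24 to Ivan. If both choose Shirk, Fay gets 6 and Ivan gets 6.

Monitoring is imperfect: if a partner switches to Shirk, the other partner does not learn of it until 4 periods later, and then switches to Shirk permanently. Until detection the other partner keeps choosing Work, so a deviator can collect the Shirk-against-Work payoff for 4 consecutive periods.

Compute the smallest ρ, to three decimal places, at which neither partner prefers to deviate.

0.955

A deviator earns 24 for 4 periods, then 6 forever; cooperating earns 9 forever. Multiplying the IC by (1−ρ):
9 ≥ 24(1−ρ^4) + 6ρ^4, so 18·ρ^4 ≥ 15 and ρ^4 ≥ 5/6.
ρ ≥ (5/6)^(1/4) ≈ 0.955.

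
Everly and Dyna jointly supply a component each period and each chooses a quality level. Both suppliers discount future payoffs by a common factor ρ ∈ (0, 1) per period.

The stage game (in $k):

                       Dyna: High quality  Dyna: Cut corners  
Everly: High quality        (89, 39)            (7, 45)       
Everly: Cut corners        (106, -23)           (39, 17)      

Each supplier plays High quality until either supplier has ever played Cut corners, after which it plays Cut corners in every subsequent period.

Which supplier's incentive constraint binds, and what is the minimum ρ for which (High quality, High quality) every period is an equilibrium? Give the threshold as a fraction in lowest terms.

Everly; ρ ≥ 17/67

Everly: cooperation gives 89 each period; deviation gives 106 once then 39 forever.
  89/(1−ρ) ≥ 106 + 39ρ/(1−ρ) ⇒ ρ ≥ 17/67.
Dyna: cooperation gives 39 each period; deviation gives 45 once then 17 forever.
  ρ ≥ 6/28 = 3/14.
Both must hold, so the binding constraint is Everly's: ρ ≥ 17/67.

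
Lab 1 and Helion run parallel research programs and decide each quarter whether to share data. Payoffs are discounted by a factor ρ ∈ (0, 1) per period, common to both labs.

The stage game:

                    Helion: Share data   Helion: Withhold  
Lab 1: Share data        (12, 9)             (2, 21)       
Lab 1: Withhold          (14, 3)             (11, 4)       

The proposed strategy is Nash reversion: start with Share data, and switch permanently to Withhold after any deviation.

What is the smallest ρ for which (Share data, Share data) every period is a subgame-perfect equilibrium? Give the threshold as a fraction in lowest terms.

12/17

Lab 1: cooperation gives 12 each period; deviation gives 14 once then 11 forever.
  12/(1−ρ) ≥ 14 + 11ρ/(1−ρ) ⇒ ρ ≥ 2/3.
Helion: cooperation gives 9 each period; deviation gives 21 once then 4 forever.
  ρ ≥ 12/17.
Both must hold, so the binding constraint is Helion's: ρ ≥ 12/17.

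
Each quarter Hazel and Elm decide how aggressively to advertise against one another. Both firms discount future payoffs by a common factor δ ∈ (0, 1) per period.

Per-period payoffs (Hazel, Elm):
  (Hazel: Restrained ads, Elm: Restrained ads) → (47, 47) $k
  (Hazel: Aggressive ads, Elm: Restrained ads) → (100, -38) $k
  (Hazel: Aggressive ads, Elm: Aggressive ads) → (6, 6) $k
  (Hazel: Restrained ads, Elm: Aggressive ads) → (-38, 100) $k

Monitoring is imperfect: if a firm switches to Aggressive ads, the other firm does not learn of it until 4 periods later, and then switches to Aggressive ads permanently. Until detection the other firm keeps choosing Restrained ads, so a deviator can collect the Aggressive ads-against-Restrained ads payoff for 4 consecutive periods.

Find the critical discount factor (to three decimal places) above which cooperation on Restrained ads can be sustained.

The best deviation is to choose Aggressive ads for all 4 undetected periods, earning 100 each, then 6 forever once detected.
Deviation value: 100(1−δ^4)/(1−δ) + 6δ^4/(1−δ); cooperation value: 47/(1−δ).
IC: 47 ≥ 100(1−δ^4) + 6δ^4 = 100 − 94δ^4.
So δ^4 ≥ 53/94, giving δ ≥ (53/94)^(1/4) ≈ 0.867.

0.867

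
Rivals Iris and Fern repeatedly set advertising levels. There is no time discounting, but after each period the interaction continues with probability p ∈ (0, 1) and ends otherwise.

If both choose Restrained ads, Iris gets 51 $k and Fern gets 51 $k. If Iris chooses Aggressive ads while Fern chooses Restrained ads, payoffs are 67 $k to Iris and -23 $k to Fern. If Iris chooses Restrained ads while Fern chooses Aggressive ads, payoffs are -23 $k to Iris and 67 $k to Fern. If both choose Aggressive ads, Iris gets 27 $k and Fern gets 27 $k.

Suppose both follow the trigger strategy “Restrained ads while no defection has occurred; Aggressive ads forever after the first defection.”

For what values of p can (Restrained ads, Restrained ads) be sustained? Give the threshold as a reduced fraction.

2/5

With no time discounting, the continuation probability p plays the role of the discount factor.
Grim-trigger IC: 51/(1−p) ≥ 67 + 27p/(1−p) ⇒ p ≥ (67−51)/(67−27) = 2/5.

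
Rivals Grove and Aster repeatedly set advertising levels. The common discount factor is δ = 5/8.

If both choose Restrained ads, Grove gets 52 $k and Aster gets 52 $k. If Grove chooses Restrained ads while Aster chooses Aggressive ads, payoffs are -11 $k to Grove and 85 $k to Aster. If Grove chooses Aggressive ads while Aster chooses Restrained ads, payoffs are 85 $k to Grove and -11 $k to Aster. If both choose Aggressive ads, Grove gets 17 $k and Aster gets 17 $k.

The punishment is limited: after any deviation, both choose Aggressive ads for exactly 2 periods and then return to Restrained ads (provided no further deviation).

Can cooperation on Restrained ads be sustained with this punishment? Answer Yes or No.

IC: δ+…+δ^2 ≥ (85−52)/(52−17) = 33/35.
At δ = 5/8: partial sum = 1.0156 ≥ 0.9429. Cooperation sustainable.

Yes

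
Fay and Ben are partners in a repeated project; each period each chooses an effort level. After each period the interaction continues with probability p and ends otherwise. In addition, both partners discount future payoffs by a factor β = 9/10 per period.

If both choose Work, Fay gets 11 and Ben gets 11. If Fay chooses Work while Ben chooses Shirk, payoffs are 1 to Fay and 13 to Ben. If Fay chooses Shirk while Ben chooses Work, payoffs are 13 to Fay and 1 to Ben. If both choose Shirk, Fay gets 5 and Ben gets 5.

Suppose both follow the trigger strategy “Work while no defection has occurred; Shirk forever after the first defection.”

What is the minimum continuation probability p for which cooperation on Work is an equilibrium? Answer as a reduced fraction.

5/18

With continuation probability p and discount β, the effective per-period discount factor is βp.
Grim-trigger IC: βp ≥ (13−11)/(13−5) = 1/4.
So p ≥ (1/4)/(9/10) = 5/18.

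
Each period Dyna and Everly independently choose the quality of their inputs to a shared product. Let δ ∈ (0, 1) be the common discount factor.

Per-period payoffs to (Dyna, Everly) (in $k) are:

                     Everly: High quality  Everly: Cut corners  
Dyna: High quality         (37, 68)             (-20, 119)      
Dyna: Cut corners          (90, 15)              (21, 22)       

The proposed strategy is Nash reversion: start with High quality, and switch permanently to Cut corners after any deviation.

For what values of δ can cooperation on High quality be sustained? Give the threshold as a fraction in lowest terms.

For Dyna: deviation gain 90−37 = 53, per-period punishment loss 37−21 = 16. IC gives δ ≥ 53/69.
For Everly: gain 51, loss 46 per period, so δ ≥ 51/97.
The tighter constraint is Dyna's, so cooperation needs δ ≥ 53/69.

53/69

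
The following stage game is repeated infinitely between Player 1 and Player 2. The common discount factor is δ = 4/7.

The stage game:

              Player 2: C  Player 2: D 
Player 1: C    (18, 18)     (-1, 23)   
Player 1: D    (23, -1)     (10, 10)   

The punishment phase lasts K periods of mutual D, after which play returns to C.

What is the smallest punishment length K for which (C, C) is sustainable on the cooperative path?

2

IC: δ(1−δ^K)/(1−δ) ≥ (23−18)/(18−10) = 5/8.
With δ = 4/7: need 1 − δ^K ≥ 5/8·(1−4/7)/(4/7), i.e. δ^K ≤ 0.5312.
Since (4/7)^1 = 0.5714 and (4/7)^2 = 0.3265, the smallest such K is 2.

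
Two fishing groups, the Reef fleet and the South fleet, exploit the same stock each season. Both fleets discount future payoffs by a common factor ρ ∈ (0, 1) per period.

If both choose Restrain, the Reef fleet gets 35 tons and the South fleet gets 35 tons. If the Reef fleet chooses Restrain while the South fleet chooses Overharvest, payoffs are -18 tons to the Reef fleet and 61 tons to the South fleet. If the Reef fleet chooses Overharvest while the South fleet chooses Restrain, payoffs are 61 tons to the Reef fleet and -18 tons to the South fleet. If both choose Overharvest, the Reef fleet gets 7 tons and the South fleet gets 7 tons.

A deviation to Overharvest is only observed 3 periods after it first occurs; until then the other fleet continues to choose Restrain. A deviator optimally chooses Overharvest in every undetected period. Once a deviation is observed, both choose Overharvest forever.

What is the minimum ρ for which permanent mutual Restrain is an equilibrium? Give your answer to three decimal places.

0.784

A deviator earns 61 for 3 periods, then 7 forever; cooperating earns 35 forever. Multiplying the IC by (1−ρ):
35 ≥ 61(1−ρ^3) + 7ρ^3, so 54·ρ^3 ≥ 26 and ρ^3 ≥ 13/27.
ρ ≥ (13/27)^(1/3) ≈ 0.784.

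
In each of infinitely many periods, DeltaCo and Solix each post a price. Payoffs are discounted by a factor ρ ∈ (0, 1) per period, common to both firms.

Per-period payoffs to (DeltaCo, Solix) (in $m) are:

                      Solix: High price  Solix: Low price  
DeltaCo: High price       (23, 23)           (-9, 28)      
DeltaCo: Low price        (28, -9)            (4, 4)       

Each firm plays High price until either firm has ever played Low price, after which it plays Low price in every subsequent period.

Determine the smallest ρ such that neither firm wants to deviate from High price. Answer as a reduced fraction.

One-period gain from deviating is 28 − 23 = 5. The loss is 23 − 4 = 19 in every subsequent period, with present value 19·ρ/(1−ρ).
Deviation is unprofitable when 19·ρ/(1−ρ) ≥ 5, i.e. ρ/(1−ρ) ≥ 5/19.
Equivalently ρ ≥ 5/(5+19) = 5/24.

5/24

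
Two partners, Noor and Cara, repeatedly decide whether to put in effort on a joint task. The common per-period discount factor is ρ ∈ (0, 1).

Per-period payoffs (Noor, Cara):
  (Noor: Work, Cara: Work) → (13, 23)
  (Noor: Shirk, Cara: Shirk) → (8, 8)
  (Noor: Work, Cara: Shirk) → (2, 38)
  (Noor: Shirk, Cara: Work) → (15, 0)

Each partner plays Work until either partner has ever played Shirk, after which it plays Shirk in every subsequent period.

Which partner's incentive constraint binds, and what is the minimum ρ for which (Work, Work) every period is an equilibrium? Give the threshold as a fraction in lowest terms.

Cara; ρ ≥ 1/2

Noor's threshold: (15−13)/(15−8) = 2/7.
Cara's threshold: (38−23)/(38−8) = 1/2.
2/7 < 1/2, so Cara binds and ρ* = 1/2.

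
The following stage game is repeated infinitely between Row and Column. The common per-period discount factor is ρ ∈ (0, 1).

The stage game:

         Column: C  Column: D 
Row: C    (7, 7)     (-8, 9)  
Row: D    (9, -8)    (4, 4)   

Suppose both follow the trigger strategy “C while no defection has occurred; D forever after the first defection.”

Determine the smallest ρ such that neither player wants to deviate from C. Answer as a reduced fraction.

2/5

Under grim trigger the critical discount factor is (T−C)/(T−P) with T = 9, C = 7, P = 4.
ρ* = (9−7)/(9−4) = 2/5.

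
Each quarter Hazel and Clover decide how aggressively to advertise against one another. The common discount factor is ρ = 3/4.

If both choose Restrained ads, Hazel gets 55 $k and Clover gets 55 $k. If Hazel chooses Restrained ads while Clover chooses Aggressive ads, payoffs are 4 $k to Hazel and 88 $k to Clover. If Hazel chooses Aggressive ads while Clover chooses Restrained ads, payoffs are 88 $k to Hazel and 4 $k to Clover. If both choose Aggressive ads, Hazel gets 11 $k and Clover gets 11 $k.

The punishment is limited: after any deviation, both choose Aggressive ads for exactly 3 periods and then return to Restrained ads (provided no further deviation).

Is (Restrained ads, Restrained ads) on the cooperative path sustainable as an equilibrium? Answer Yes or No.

Yes

Comparing payoff streams over the 4 periods until play realigns: cooperate → 55(1+ρ+…+ρ^3); deviate → 88 + 11(ρ+…+ρ^3).
Cooperation is sustained iff (55−11)(ρ+…+ρ^3) ≥ 88−55.
ρ+…+ρ^3 = 3/4·(1−(3/4)^3)/(1−3/4) = 1.7344, and (88−55)/(55−11) = 0.7500.
1.7344 ≥ 0.7500, so cooperation is sustainable.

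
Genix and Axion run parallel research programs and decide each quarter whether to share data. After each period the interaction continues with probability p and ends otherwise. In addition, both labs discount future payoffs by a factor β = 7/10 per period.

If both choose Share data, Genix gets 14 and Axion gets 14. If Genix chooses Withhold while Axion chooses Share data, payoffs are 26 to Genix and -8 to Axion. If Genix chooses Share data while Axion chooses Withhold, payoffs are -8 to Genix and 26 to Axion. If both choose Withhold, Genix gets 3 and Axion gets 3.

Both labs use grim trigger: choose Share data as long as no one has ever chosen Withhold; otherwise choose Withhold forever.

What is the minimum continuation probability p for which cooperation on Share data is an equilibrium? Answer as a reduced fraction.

120/161

With continuation probability p and discount β, the effective per-period discount factor is βp.
Grim-trigger IC: βp ≥ (26−14)/(26−3) = 12/23.
So p ≥ (12/23)/(7/10) = 120/161.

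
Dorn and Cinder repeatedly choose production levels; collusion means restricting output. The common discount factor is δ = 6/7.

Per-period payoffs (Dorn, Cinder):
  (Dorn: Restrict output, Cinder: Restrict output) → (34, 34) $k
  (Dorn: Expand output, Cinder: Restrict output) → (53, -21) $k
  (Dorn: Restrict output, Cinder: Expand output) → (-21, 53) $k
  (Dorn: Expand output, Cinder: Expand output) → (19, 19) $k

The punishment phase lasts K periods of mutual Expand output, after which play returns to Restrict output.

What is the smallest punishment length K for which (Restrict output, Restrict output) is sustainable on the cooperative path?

2

No profitable deviation requires (34−19)(δ+…+δ^K) ≥ 53−34, i.e. δ+…+δ^K ≥ 19/15 ≈ 1.2667.
With δ = 6/7, the partial sums are K=1: 0.8571, K=2: 1.5918.
K = 2 is the first length at which the sum reaches 1.2667.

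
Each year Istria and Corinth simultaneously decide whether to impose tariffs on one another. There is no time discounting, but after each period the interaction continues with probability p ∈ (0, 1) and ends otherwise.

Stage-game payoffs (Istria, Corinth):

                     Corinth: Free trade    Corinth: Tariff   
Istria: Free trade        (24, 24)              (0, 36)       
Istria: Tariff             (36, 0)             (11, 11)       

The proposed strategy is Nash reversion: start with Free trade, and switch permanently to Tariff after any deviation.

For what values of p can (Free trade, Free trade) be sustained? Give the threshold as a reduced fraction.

Expected cooperation value is 24 + p·24 + p²·24 + … = 24/(1−p); deviation gives 36 + p·11/(1−p).
24 ≥ 36(1−p) + 11p ⇒ 25p ≥ 12 ⇒ p ≥ 12/25.

12/25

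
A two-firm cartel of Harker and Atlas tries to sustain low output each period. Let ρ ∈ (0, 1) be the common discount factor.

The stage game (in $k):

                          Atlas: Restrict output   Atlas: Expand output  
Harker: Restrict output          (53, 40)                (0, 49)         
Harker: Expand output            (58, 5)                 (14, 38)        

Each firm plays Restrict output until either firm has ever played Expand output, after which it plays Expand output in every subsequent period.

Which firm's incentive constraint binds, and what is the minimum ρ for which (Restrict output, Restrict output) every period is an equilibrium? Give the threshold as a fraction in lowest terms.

Harker's threshold: (58−53)/(58−14) = 5/44.
Atlas's threshold: (49−40)/(49−38) = 9/11.
5/44 < 9/11, so Atlas binds and ρ* = 9/11.

Atlas; ρ ≥ 9/11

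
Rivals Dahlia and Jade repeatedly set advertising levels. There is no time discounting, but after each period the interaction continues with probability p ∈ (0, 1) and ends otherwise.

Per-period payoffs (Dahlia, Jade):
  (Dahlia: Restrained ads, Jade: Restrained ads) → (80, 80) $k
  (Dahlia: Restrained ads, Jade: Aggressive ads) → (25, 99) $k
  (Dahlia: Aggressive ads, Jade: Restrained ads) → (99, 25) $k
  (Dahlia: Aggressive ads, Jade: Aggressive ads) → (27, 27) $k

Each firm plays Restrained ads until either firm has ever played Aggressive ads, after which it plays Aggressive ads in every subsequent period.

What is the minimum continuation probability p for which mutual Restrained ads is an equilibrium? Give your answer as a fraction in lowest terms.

19/72

With no time discounting, the continuation probability p plays the role of the discount factor.
Grim-trigger IC: 80/(1−p) ≥ 99 + 27p/(1−p) ⇒ p ≥ (99−80)/(99−27) = 19/72.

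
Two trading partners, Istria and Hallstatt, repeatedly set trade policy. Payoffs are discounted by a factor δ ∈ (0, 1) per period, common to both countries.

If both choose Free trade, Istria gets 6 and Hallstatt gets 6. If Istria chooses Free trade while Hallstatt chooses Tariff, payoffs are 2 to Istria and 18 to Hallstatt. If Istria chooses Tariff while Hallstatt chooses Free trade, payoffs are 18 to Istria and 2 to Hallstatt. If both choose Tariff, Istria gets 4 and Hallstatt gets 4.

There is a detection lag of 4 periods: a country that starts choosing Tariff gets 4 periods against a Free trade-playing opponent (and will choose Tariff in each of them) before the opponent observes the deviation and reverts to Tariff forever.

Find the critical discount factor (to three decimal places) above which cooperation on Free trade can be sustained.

0.962

Deviating for the 4 undetected periods gains 18−6 = 12 per period over cooperation, then loses 6−4 = 2 per period forever once punishment starts.
Gain: 12(1 + δ + … + δ^3); loss: 2·δ^4/(1−δ).
No profitable deviation ⇔ 12(1−δ^4) ≤ 2·δ^4, i.e. δ^4 ≥ 12/(12+2) = 6/7.
Hence δ ≥ (6/7)^(1/4) ≈ 0.962.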